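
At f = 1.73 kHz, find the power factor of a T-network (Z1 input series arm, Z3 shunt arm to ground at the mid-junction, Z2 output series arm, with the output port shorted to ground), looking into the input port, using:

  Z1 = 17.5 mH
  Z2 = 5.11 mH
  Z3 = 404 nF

Step 1 — Angular frequency: ω = 2π·f = 2π·1730 = 1.087e+04 rad/s.
Step 2 — Component impedances:
  Z1: Z = jωL = j·1.087e+04·0.0175 = 0 + j190.2 Ω
  Z2: Z = jωL = j·1.087e+04·0.00511 = 0 + j55.55 Ω
  Z3: Z = 1/(jωC) = -j/(ω·C) = 0 - j227.7 Ω
Step 3 — With the output port shorted to ground, the output series arm Z2 runs from the junction to ground; the shunt arm Z3 also runs from the junction to ground. They appear in parallel: Z3 || Z2 = 0 + j73.47 Ω.
Step 4 — Series with input arm Z1: Z_in = Z1 + (Z3 || Z2) = 0 + j263.7 Ω = 263.7∠90.0° Ω.
Step 5 — Power factor: PF = cos(φ) = Re(Z)/|Z| = 0/263.7 = 0.
Step 6 — Type: Im(Z) = 263.7 ⇒ lagging (phase φ = 90.0°).

PF = 0 (lagging, φ = 90.0°)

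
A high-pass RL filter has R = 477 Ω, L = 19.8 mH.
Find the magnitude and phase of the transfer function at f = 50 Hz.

Step 1 — Angular frequency: ω = 2π·50 = 314.2 rad/s.
Step 2 — Transfer function: H(jω) = jωL/(R + jωL).
Step 3 — Numerator jωL = j·6.22; denominator R + jωL = 477 + j6.22.
Step 4 — H = 0.00017 + j0.01304.
Step 5 — Magnitude: |H| = 0.01304 (-37.7 dB); phase: φ = 89.3°.

|H| = 0.01304 (-37.7 dB), φ = 89.3°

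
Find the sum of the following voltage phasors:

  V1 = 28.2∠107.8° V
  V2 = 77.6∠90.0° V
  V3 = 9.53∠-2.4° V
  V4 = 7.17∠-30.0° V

Step 1 — Convert each phasor to rectangular form:
  V1 = 28.2·(cos(107.8°) + j·sin(107.8°)) = -8.621 + j26.85 V
  V2 = 77.6·(cos(90.0°) + j·sin(90.0°)) = 0 + j77.6 V
  V3 = 9.53·(cos(-2.4°) + j·sin(-2.4°)) = 9.522 - j0.3991 V
  V4 = 7.17·(cos(-30.0°) + j·sin(-30.0°)) = 6.209 - j3.585 V
Step 2 — Sum components: V_total = 7.11 + j100.5 V.
Step 3 — Convert to polar: |V_total| = 100.7 V, ∠V_total = 86.0°.

V_total = 100.7∠86.0° V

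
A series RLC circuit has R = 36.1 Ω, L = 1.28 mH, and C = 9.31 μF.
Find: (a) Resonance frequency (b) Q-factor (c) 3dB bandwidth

Step 1 — Resonance: ω₀ = 1/√(LC) = 1/√(0.00128·9.31e-06) = 9161 rad/s.
Step 2 — f₀ = ω₀/(2π) = 1458 Hz.
Step 3 — Series Q: Q = ω₀L/R = 9161·0.00128/36.1 = 0.3248.
Step 4 — Bandwidth: Δω = ω₀/Q = 2.82e+04 rad/s; BW = Δω/(2π) = 4489 Hz.

(a) f₀ = 1458 Hz  (b) Q = 0.3248  (c) BW = 4489 Hz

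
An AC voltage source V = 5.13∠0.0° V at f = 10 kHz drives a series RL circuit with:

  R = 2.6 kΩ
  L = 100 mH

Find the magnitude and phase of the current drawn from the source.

Step 1 — Angular frequency: ω = 2π·f = 2π·1e+04 = 6.283e+04 rad/s.
Step 2 — Component impedances:
  R: Z = R = 2600 Ω
  L: Z = jωL = j·6.283e+04·0.1 = 0 + j6283 Ω
Step 3 — Series combination: Z_total = R + L = 2600 + j6283 Ω = 6800∠67.5° Ω.
Step 4 — Source phasor: V = 5.13∠0.0° V = 5.13 V.
Step 5 — Ohm's law: I = V / Z_total = (5.13) / (2600 + j6283) = 0.0002885 - j0.0006971 A.
Step 6 — Convert to polar: |I| = 0.0007544 A, ∠I = -67.5°.

I = 0.0007544∠-67.5° A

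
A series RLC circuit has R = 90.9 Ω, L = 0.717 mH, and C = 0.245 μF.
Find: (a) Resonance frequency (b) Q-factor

Step 1 — Resonance condition Im(Z)=0 gives ω₀ = 1/√(LC).
Step 2 — ω₀ = 1/√(0.000717·2.45e-07) = 7.545e+04 rad/s.
Step 3 — f₀ = ω₀/(2π) = 1.201e+04 Hz.
Step 4 — Series Q: Q = ω₀L/R = 7.545e+04·0.000717/90.9 = 0.5951.

(a) f₀ = 1.201e+04 Hz  (b) Q = 0.5951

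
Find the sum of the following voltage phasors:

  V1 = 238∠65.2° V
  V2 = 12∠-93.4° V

Step 1 — Convert each phasor to rectangular form:
  V1 = 238·(cos(65.2°) + j·sin(65.2°)) = 99.83 + j216.1 V
  V2 = 12·(cos(-93.4°) + j·sin(-93.4°)) = -0.7117 - j11.98 V
Step 2 — Sum components: V_total = 99.12 + j204.1 V.
Step 3 — Convert to polar: |V_total| = 226.9 V, ∠V_total = 64.1°.

V_total = 226.9∠64.1° V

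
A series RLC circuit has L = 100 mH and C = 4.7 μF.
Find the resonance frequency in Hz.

Step 1 — Resonance condition Im(Z)=0 gives ω₀ = 1/√(LC).
Step 2 — ω₀ = 1/√(0.1·4.7e-06) = 1459 rad/s.
Step 3 — f₀ = ω₀/(2π) = 232.2 Hz.

f₀ = 232.2 Hz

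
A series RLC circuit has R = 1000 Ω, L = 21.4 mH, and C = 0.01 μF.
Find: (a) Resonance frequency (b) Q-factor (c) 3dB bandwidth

Step 1 — Resonance condition Im(Z)=0 gives ω₀ = 1/√(LC).
Step 2 — ω₀ = 1/√(0.0214·1e-08) = 6.836e+04 rad/s.
Step 3 — f₀ = ω₀/(2π) = 1.088e+04 Hz.
Step 4 — Series Q: Q = ω₀L/R = 6.836e+04·0.0214/1000 = 1.463.
Step 5 — 3dB bandwidth: Δω = ω₀/Q = 4.673e+04 rad/s; BW = Δω/(2π) = 7437 Hz.

(a) f₀ = 1.088e+04 Hz  (b) Q = 1.463  (c) BW = 7437 Hz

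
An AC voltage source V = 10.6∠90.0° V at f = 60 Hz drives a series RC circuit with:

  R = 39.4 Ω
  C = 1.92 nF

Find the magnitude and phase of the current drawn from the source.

Step 1 — Angular frequency: ω = 2π·f = 2π·60 = 377 rad/s.
Step 2 — Component impedances:
  R: Z = R = 39.4 Ω
  C: Z = 1/(jωC) = -j/(ω·C) = 0 - j1.382e+06 Ω
Step 3 — Series combination: Z_total = R + C = 39.4 - j1.382e+06 Ω = 1.382e+06∠-90.0° Ω.
Step 4 — Source phasor: V = 10.6∠90.0° V = 0 + j10.6 V.
Step 5 — Ohm's law: I = V / Z_total = (0 + j10.6) / (39.4 - j1.382e+06) = -7.673e-06 + j2.188e-10 A.
Step 6 — Convert to polar: |I| = 7.673e-06 A, ∠I = 180.0°.

I = 7.673e-06∠180.0° A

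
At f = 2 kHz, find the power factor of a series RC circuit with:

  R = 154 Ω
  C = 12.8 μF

Step 1 — Angular frequency: ω = 2π·f = 2π·2000 = 1.257e+04 rad/s.
Step 2 — Component impedances:
  R: Z = R = 154 Ω
  C: Z = 1/(jωC) = -j/(ω·C) = 0 - j6.217 Ω
Step 3 — Series combination: Z_total = R + C = 154 - j6.217 Ω = 154.1∠-2.3° Ω.
Step 4 — Power factor: PF = cos(φ) = Re(Z)/|Z| = 154/154.13 = 0.9992.
Step 5 — Type: Im(Z) = -6.217 ⇒ leading (phase φ = -2.3°).

PF = 0.9992 (leading, φ = -2.3°)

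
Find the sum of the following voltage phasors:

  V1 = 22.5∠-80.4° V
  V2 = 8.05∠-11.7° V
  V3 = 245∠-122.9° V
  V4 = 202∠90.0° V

Step 1 — Convert each phasor to rectangular form:
  V1 = 22.5·(cos(-80.4°) + j·sin(-80.4°)) = 3.752 - j22.18 V
  V2 = 8.05·(cos(-11.7°) + j·sin(-11.7°)) = 7.883 - j1.632 V
  V3 = 245·(cos(-122.9°) + j·sin(-122.9°)) = -133.1 - j205.7 V
  V4 = 202·(cos(90.0°) + j·sin(90.0°)) = 0 + j202 V
Step 2 — Sum components: V_total = -121.4 - j27.52 V.
Step 3 — Convert to polar: |V_total| = 124.5 V, ∠V_total = -167.2°.

V_total = 124.5∠-167.2° V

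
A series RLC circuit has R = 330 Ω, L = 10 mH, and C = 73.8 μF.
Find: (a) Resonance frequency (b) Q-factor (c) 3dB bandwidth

Step 1 — Resonance condition Im(Z)=0 gives ω₀ = 1/√(LC).
Step 2 — ω₀ = 1/√(0.01·7.38e-05) = 1164 rad/s.
Step 3 — f₀ = ω₀/(2π) = 185.3 Hz.
Step 4 — Series Q: Q = ω₀L/R = 1164·0.01/330 = 0.03527.
Step 5 — 3dB bandwidth: Δω = ω₀/Q = 3.3e+04 rad/s; BW = Δω/(2π) = 5252 Hz.

(a) f₀ = 185.3 Hz  (b) Q = 0.03527  (c) BW = 5252 Hz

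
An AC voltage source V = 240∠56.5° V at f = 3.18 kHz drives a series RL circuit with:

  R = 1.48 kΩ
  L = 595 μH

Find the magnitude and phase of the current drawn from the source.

Step 1 — Angular frequency: ω = 2π·f = 2π·3180 = 1.998e+04 rad/s.
Step 2 — Component impedances:
  R: Z = R = 1480 Ω
  L: Z = jωL = j·1.998e+04·0.000595 = 0 + j11.89 Ω
Step 3 — Series combination: Z_total = R + L = 1480 + j11.89 Ω = 1480∠0.5° Ω.
Step 4 — Source phasor: V = 240∠56.5° V = 132.5 + j200.1 V.
Step 5 — Ohm's law: I = V / Z_total = (132.5 + j200.1) / (1480 + j11.89) = 0.09058 + j0.1345 A.
Step 6 — Convert to polar: |I| = 0.1622 A, ∠I = 56.0°.

I = 0.1622∠56.0° A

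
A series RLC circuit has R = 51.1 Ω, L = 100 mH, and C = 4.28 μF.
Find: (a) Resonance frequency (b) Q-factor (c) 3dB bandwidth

Step 1 — Resonance: ω₀ = 1/√(LC) = 1/√(0.1·4.28e-06) = 1529 rad/s.
Step 2 — f₀ = ω₀/(2π) = 243.3 Hz.
Step 3 — Series Q: Q = ω₀L/R = 1529·0.1/51.1 = 2.991.
Step 4 — Bandwidth: Δω = ω₀/Q = 511 rad/s; BW = Δω/(2π) = 81.33 Hz.

(a) f₀ = 243.3 Hz  (b) Q = 2.991  (c) BW = 81.33 Hz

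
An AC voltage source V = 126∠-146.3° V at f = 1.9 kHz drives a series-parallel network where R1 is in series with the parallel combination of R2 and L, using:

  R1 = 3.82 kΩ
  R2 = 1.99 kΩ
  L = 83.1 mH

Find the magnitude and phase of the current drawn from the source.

Step 1 — Angular frequency: ω = 2π·f = 2π·1900 = 1.194e+04 rad/s.
Step 2 — Component impedances:
  R1: Z = R = 3820 Ω
  R2: Z = R = 1990 Ω
  L: Z = jωL = j·1.194e+04·0.0831 = 0 + j992.1 Ω
Step 3 — Parallel branch: R2 || L = 1/(1/R2 + 1/L) = 396.1 + j794.6 Ω.
Step 4 — Series with R1: Z_total = R1 + (R2 || L) = 4216 + j794.6 Ω = 4290∠10.7° Ω.
Step 5 — Source phasor: V = 126∠-146.3° V = -104.8 - j69.91 V.
Step 6 — Ohm's law: I = V / Z_total = (-104.8 - j69.91) / (4216 + j794.6) = -0.02703 - j0.01149 A.
Step 7 — Convert to polar: |I| = 0.02937 A, ∠I = -157.0°.

I = 0.02937∠-157.0° A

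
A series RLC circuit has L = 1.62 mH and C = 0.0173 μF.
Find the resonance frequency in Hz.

Step 1 — Resonance condition Im(Z)=0 gives ω₀ = 1/√(LC).
Step 2 — ω₀ = 1/√(0.00162·1.73e-08) = 1.889e+05 rad/s.
Step 3 — f₀ = ω₀/(2π) = 3.006e+04 Hz.

f₀ = 3.006e+04 Hz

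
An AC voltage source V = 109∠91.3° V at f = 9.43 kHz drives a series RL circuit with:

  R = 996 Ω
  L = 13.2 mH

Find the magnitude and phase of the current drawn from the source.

Step 1 — Angular frequency: ω = 2π·f = 2π·9430 = 5.925e+04 rad/s.
Step 2 — Component impedances:
  R: Z = R = 996 Ω
  L: Z = jωL = j·5.925e+04·0.0132 = 0 + j782.1 Ω
Step 3 — Series combination: Z_total = R + L = 996 + j782.1 Ω = 1266∠38.1° Ω.
Step 4 — Source phasor: V = 109∠91.3° V = -2.473 + j109 V.
Step 5 — Ohm's law: I = V / Z_total = (-2.473 + j109) / (996 + j782.1) = 0.05161 + j0.06888 A.
Step 6 — Convert to polar: |I| = 0.08607 A, ∠I = 53.2°.

I = 0.08607∠53.2° A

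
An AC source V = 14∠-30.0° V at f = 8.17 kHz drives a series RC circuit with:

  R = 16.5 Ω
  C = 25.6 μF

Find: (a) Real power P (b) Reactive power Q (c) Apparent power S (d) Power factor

Step 1 — Angular frequency: ω = 2π·f = 2π·8170 = 5.133e+04 rad/s.
Step 2 — Component impedances:
  R: Z = R = 16.5 Ω
  C: Z = 1/(jωC) = -j/(ω·C) = 0 - j0.761 Ω
Step 3 — Series combination: Z_total = R + C = 16.5 - j0.761 Ω = 16.52∠-2.6° Ω.
Step 4 — Source phasor: V = 14∠-30.0° V = 12.12 - j7 V.
Step 5 — Current: I = V / Z = 0.7528 - j0.3895 A = 0.8476∠-27.4° A.
Step 6 — Complex power: S = V·I* = 11.85 - j0.5467 VA.
Step 7 — Real power: P = Re(S) = 11.85 W.
Step 8 — Reactive power: Q = Im(S) = -0.5467 VAR.
Step 9 — Apparent power: |S| = 11.87 VA.
Step 10 — Power factor: PF = P/|S| = 0.9989 (leading).

(a) P = 11.85 W  (b) Q = -0.5467 VAR  (c) S = 11.87 VA  (d) PF = 0.9989 (leading)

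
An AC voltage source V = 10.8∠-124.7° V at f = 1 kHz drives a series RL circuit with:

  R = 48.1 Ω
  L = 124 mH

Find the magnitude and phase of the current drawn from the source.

Step 1 — Angular frequency: ω = 2π·f = 2π·1000 = 6283 rad/s.
Step 2 — Component impedances:
  R: Z = R = 48.1 Ω
  L: Z = jωL = j·6283·0.124 = 0 + j779.1 Ω
Step 3 — Series combination: Z_total = R + L = 48.1 + j779.1 Ω = 780.6∠86.5° Ω.
Step 4 — Source phasor: V = 10.8∠-124.7° V = -6.148 - j8.879 V.
Step 5 — Ohm's law: I = V / Z_total = (-6.148 - j8.879) / (48.1 + j779.1) = -0.01184 + j0.00716 A.
Step 6 — Convert to polar: |I| = 0.01384 A, ∠I = 148.8°.

I = 0.01384∠148.8° A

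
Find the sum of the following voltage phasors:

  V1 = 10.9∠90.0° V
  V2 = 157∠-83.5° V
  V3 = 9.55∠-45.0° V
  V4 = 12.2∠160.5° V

Step 1 — Convert each phasor to rectangular form:
  V1 = 10.9·(cos(90.0°) + j·sin(90.0°)) = 0 + j10.9 V
  V2 = 157·(cos(-83.5°) + j·sin(-83.5°)) = 17.77 - j156 V
  V3 = 9.55·(cos(-45.0°) + j·sin(-45.0°)) = 6.753 - j6.753 V
  V4 = 12.2·(cos(160.5°) + j·sin(160.5°)) = -11.5 + j4.072 V
Step 2 — Sum components: V_total = 13.03 - j147.8 V.
Step 3 — Convert to polar: |V_total| = 148.3 V, ∠V_total = -85.0°.

V_total = 148.3∠-85.0° V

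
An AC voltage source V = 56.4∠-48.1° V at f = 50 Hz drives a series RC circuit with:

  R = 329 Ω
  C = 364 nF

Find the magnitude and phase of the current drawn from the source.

Step 1 — Angular frequency: ω = 2π·f = 2π·50 = 314.2 rad/s.
Step 2 — Component impedances:
  R: Z = R = 329 Ω
  C: Z = 1/(jωC) = -j/(ω·C) = 0 - j8745 Ω
Step 3 — Series combination: Z_total = R + C = 329 - j8745 Ω = 8751∠-87.8° Ω.
Step 4 — Source phasor: V = 56.4∠-48.1° V = 37.67 - j41.98 V.
Step 5 — Ohm's law: I = V / Z_total = (37.67 - j41.98) / (329 - j8745) = 0.004956 + j0.004121 A.
Step 6 — Convert to polar: |I| = 0.006445 A, ∠I = 39.7°.

I = 0.006445∠39.7° A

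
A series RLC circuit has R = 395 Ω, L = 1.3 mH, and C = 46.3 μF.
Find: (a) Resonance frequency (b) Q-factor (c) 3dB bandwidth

Step 1 — Resonance condition Im(Z)=0 gives ω₀ = 1/√(LC).
Step 2 — ω₀ = 1/√(0.0013·4.63e-05) = 4076 rad/s.
Step 3 — f₀ = ω₀/(2π) = 648.7 Hz.
Step 4 — Series Q: Q = ω₀L/R = 4076·0.0013/395 = 0.01341.
Step 5 — 3dB bandwidth: Δω = ω₀/Q = 3.038e+05 rad/s; BW = Δω/(2π) = 4.836e+04 Hz.

(a) f₀ = 648.7 Hz  (b) Q = 0.01341  (c) BW = 4.836e+04 Hz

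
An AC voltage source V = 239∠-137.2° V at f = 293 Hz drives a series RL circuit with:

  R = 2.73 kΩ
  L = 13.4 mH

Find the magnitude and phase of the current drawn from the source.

Step 1 — Angular frequency: ω = 2π·f = 2π·293 = 1841 rad/s.
Step 2 — Component impedances:
  R: Z = R = 2730 Ω
  L: Z = jωL = j·1841·0.0134 = 0 + j24.67 Ω
Step 3 — Series combination: Z_total = R + L = 2730 + j24.67 Ω = 2730∠0.5° Ω.
Step 4 — Source phasor: V = 239∠-137.2° V = -175.4 - j162.4 V.
Step 5 — Ohm's law: I = V / Z_total = (-175.4 - j162.4) / (2730 + j24.67) = -0.06477 - j0.0589 A.
Step 6 — Convert to polar: |I| = 0.08754 A, ∠I = -137.7°.

I = 0.08754∠-137.7° A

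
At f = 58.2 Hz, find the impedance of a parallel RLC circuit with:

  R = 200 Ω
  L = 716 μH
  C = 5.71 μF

Step 1 — Angular frequency: ω = 2π·f = 2π·58.2 = 365.7 rad/s.
Step 2 — Component impedances:
  R: Z = R = 200 Ω
  L: Z = jωL = j·365.7·0.000716 = 0 + j0.2618 Ω
  C: Z = 1/(jωC) = -j/(ω·C) = 0 - j478.9 Ω
Step 3 — Parallel combination: 1/Z_total = 1/R + 1/L + 1/C; Z_total = 0.0003431 + j0.262 Ω = 0.262∠89.9° Ω.

Z = 0.0003431 + j0.262 Ω = 0.262∠89.9° Ω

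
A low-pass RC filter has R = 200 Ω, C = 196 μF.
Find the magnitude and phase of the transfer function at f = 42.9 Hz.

Step 1 — Angular frequency: ω = 2π·42.9 = 269.5 rad/s.
Step 2 — Transfer function: H(jω) = 1/(1 + jωRC).
Step 3 — Denominator: 1 + jωRC = 1 + j·269.5·200·0.000196 = 1 + j10.57.
Step 4 — H = 0.008877 - j0.0938.
Step 5 — Magnitude: |H| = 0.09422 (-20.5 dB); phase: φ = -84.6°.

|H| = 0.09422 (-20.5 dB), φ = -84.6°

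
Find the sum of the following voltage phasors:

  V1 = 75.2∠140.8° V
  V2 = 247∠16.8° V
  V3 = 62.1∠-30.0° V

Step 1 — Convert each phasor to rectangular form:
  V1 = 75.2·(cos(140.8°) + j·sin(140.8°)) = -58.28 + j47.53 V
  V2 = 247·(cos(16.8°) + j·sin(16.8°)) = 236.5 + j71.39 V
  V3 = 62.1·(cos(-30.0°) + j·sin(-30.0°)) = 53.78 - j31.05 V
Step 2 — Sum components: V_total = 232 + j87.87 V.
Step 3 — Convert to polar: |V_total| = 248 V, ∠V_total = 20.7°.

V_total = 248∠20.7° V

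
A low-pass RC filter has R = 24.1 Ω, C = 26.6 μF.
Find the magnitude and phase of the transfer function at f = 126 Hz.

Step 1 — Angular frequency: ω = 2π·126 = 791.7 rad/s.
Step 2 — Transfer function: H(jω) = 1/(1 + jωRC).
Step 3 — Denominator: 1 + jωRC = 1 + j·791.7·24.1·2.66e-05 = 1 + j0.5075.
Step 4 — H = 0.7952 - j0.4036.
Step 5 — Magnitude: |H| = 0.8917 (-1.0 dB); phase: φ = -26.9°.

|H| = 0.8917 (-1.0 dB), φ = -26.9°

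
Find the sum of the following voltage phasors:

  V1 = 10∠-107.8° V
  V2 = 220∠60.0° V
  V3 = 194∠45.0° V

Step 1 — Convert each phasor to rectangular form:
  V1 = 10·(cos(-107.8°) + j·sin(-107.8°)) = -3.057 - j9.521 V
  V2 = 220·(cos(60.0°) + j·sin(60.0°)) = 110 + j190.5 V
  V3 = 194·(cos(45.0°) + j·sin(45.0°)) = 137.2 + j137.2 V
Step 2 — Sum components: V_total = 244.1 + j318.2 V.
Step 3 — Convert to polar: |V_total| = 401 V, ∠V_total = 52.5°.

V_total = 401∠52.5° V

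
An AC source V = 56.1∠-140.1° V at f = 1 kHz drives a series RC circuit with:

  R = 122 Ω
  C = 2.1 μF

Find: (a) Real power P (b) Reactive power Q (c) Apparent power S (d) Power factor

Step 1 — Angular frequency: ω = 2π·f = 2π·1000 = 6283 rad/s.
Step 2 — Component impedances:
  R: Z = R = 122 Ω
  C: Z = 1/(jωC) = -j/(ω·C) = 0 - j75.79 Ω
Step 3 — Series combination: Z_total = R + C = 122 - j75.79 Ω = 143.6∠-31.8° Ω.
Step 4 — Source phasor: V = 56.1∠-140.1° V = -43.04 - j35.99 V.
Step 5 — Current: I = V / Z = -0.1223 - j0.371 A = 0.3906∠-108.3° A.
Step 6 — Complex power: S = V·I* = 18.61 - j11.56 VA.
Step 7 — Real power: P = Re(S) = 18.61 W.
Step 8 — Reactive power: Q = Im(S) = -11.56 VAR.
Step 9 — Apparent power: |S| = 21.91 VA.
Step 10 — Power factor: PF = P/|S| = 0.8494 (leading).

(a) P = 18.61 W  (b) Q = -11.56 VAR  (c) S = 21.91 VA  (d) PF = 0.8494 (leading)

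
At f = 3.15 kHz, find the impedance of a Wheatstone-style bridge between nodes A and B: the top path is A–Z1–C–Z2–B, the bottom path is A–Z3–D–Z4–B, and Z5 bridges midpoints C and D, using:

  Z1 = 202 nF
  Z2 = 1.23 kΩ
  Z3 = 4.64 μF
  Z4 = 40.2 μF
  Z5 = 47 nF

Step 1 — Angular frequency: ω = 2π·f = 2π·3150 = 1.979e+04 rad/s.
Step 2 — Component impedances:
  Z1: Z = 1/(jωC) = -j/(ω·C) = 0 - j250.1 Ω
  Z2: Z = R = 1230 Ω
  Z3: Z = 1/(jωC) = -j/(ω·C) = 0 - j10.89 Ω
  Z4: Z = 1/(jωC) = -j/(ω·C) = 0 - j1.257 Ω
  Z5: Z = 1/(jωC) = -j/(ω·C) = 0 - j1075 Ω
Step 3 — Bridge requires nodal analysis (the Z5 bridge couples midpoints C and D, so the two paths cannot be reduced to a simple series/parallel combination). Setting node B to ground and injecting 1 A at node A, the 3-node admittance system at A, C, D solves to V_A = Z_AB = 0.07926 - j12.04 Ω = 12.04∠-89.6° Ω.

Z = 0.07926 - j12.04 Ω = 12.04∠-89.6° Ω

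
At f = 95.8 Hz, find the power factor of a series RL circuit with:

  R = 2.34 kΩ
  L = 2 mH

Step 1 — Angular frequency: ω = 2π·f = 2π·95.8 = 601.9 rad/s.
Step 2 — Component impedances:
  R: Z = R = 2340 Ω
  L: Z = jωL = j·601.9·0.002 = 0 + j1.204 Ω
Step 3 — Series combination: Z_total = R + L = 2340 + j1.204 Ω = 2340∠0.0° Ω.
Step 4 — Power factor: PF = cos(φ) = Re(Z)/|Z| = 2340/2340 = 1.
Step 5 — Type: Im(Z) = 1.204 ⇒ lagging (phase φ = 0.0°).

PF = 1 (lagging, φ = 0.0°)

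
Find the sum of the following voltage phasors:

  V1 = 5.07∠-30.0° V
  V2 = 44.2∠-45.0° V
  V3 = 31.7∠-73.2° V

Step 1 — Convert each phasor to rectangular form:
  V1 = 5.07·(cos(-30.0°) + j·sin(-30.0°)) = 4.391 - j2.535 V
  V2 = 44.2·(cos(-45.0°) + j·sin(-45.0°)) = 31.25 - j31.25 V
  V3 = 31.7·(cos(-73.2°) + j·sin(-73.2°)) = 9.162 - j30.35 V
Step 2 — Sum components: V_total = 44.81 - j64.14 V.
Step 3 — Convert to polar: |V_total| = 78.24 V, ∠V_total = -55.1°.

V_total = 78.24∠-55.1° V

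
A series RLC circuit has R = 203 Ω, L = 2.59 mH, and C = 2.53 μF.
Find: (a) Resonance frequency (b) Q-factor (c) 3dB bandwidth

Step 1 — Resonance condition Im(Z)=0 gives ω₀ = 1/√(LC).
Step 2 — ω₀ = 1/√(0.00259·2.53e-06) = 1.235e+04 rad/s.
Step 3 — f₀ = ω₀/(2π) = 1966 Hz.
Step 4 — Series Q: Q = ω₀L/R = 1.235e+04·0.00259/203 = 0.1576.
Step 5 — 3dB bandwidth: Δω = ω₀/Q = 7.838e+04 rad/s; BW = Δω/(2π) = 1.247e+04 Hz.

(a) f₀ = 1966 Hz  (b) Q = 0.1576  (c) BW = 1.247e+04 Hz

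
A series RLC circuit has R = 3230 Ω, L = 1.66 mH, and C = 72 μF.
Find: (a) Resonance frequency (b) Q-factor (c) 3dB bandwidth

Step 1 — Resonance: ω₀ = 1/√(LC) = 1/√(0.00166·7.2e-05) = 2893 rad/s.
Step 2 — f₀ = ω₀/(2π) = 460.4 Hz.
Step 3 — Series Q: Q = ω₀L/R = 2893·0.00166/3230 = 0.001487.
Step 4 — Bandwidth: Δω = ω₀/Q = 1.946e+06 rad/s; BW = Δω/(2π) = 3.097e+05 Hz.

(a) f₀ = 460.4 Hz  (b) Q = 0.001487  (c) BW = 3.097e+05 Hz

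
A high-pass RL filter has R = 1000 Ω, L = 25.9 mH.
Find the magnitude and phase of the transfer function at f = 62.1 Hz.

Step 1 — Angular frequency: ω = 2π·62.1 = 390.2 rad/s.
Step 2 — Transfer function: H(jω) = jωL/(R + jωL).
Step 3 — Numerator jωL = j·10.11; denominator R + jωL = 1000 + j10.11.
Step 4 — H = 0.0001021 + j0.0101.
Step 5 — Magnitude: |H| = 0.01011 (-39.9 dB); phase: φ = 89.4°.

|H| = 0.01011 (-39.9 dB), φ = 89.4°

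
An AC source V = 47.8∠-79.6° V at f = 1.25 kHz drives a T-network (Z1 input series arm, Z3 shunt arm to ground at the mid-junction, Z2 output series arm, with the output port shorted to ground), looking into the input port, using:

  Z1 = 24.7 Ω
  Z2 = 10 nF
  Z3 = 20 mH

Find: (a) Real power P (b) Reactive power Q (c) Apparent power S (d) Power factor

Step 1 — Angular frequency: ω = 2π·f = 2π·1250 = 7854 rad/s.
Step 2 — Component impedances:
  Z1: Z = R = 24.7 Ω
  Z2: Z = 1/(jωC) = -j/(ω·C) = 0 - j1.273e+04 Ω
  Z3: Z = jωL = j·7854·0.02 = 0 + j157.1 Ω
Step 3 — With the output port shorted to ground, the output series arm Z2 runs from the junction to ground; the shunt arm Z3 also runs from the junction to ground. They appear in parallel: Z3 || Z2 = 0 + j159 Ω.
Step 4 — Series with input arm Z1: Z_in = Z1 + (Z3 || Z2) = 24.7 + j159 Ω = 160.9∠81.2° Ω.
Step 5 — Source phasor: V = 47.8∠-79.6° V = 8.629 - j47.01 V.
Step 6 — Current: I = V / Z = -0.2804 - j0.09781 A = 0.297∠-160.8° A.
Step 7 — Complex power: S = V·I* = 2.179 + j14.03 VA.
Step 8 — Real power: P = Re(S) = 2.179 W.
Step 9 — Reactive power: Q = Im(S) = 14.03 VAR.
Step 10 — Apparent power: |S| = 14.2 VA.
Step 11 — Power factor: PF = P/|S| = 0.1535 (lagging).

(a) P = 2.179 W  (b) Q = 14.03 VAR  (c) S = 14.2 VA  (d) PF = 0.1535 (lagging)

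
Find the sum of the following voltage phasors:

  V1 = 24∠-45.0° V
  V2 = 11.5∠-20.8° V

Step 1 — Convert each phasor to rectangular form:
  V1 = 24·(cos(-45.0°) + j·sin(-45.0°)) = 16.97 - j16.97 V
  V2 = 11.5·(cos(-20.8°) + j·sin(-20.8°)) = 10.75 - j4.084 V
Step 2 — Sum components: V_total = 27.72 - j21.05 V.
Step 3 — Convert to polar: |V_total| = 34.81 V, ∠V_total = -37.2°.

V_total = 34.81∠-37.2° V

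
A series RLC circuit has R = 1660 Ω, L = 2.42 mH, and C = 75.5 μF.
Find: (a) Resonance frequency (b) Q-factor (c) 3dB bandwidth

Step 1 — Resonance condition Im(Z)=0 gives ω₀ = 1/√(LC).
Step 2 — ω₀ = 1/√(0.00242·7.55e-05) = 2339 rad/s.
Step 3 — f₀ = ω₀/(2π) = 372.3 Hz.
Step 4 — Series Q: Q = ω₀L/R = 2339·0.00242/1660 = 0.003411.
Step 5 — 3dB bandwidth: Δω = ω₀/Q = 6.86e+05 rad/s; BW = Δω/(2π) = 1.092e+05 Hz.

(a) f₀ = 372.3 Hz  (b) Q = 0.003411  (c) BW = 1.092e+05 Hz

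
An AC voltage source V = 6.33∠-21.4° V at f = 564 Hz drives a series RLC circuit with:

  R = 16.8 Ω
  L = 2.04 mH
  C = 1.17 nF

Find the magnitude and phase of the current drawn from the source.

Step 1 — Angular frequency: ω = 2π·f = 2π·564 = 3544 rad/s.
Step 2 — Component impedances:
  R: Z = R = 16.8 Ω
  L: Z = jωL = j·3544·0.00204 = 0 + j7.229 Ω
  C: Z = 1/(jωC) = -j/(ω·C) = 0 - j2.412e+05 Ω
Step 3 — Series combination: Z_total = R + L + C = 16.8 - j2.412e+05 Ω = 2.412e+05∠-90.0° Ω.
Step 4 — Source phasor: V = 6.33∠-21.4° V = 5.894 - j2.31 V.
Step 5 — Ohm's law: I = V / Z_total = (5.894 - j2.31) / (16.8 - j2.412e+05) = 9.578e-06 + j2.444e-05 A.
Step 6 — Convert to polar: |I| = 2.625e-05 A, ∠I = 68.6°.

I = 2.625e-05∠68.6° A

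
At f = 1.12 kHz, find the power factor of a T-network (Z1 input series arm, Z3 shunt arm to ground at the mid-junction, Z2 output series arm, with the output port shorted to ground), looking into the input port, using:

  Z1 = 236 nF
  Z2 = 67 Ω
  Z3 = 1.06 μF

Step 1 — Angular frequency: ω = 2π·f = 2π·1120 = 7037 rad/s.
Step 2 — Component impedances:
  Z1: Z = 1/(jωC) = -j/(ω·C) = 0 - j602.1 Ω
  Z2: Z = R = 67 Ω
  Z3: Z = 1/(jωC) = -j/(ω·C) = 0 - j134.1 Ω
Step 3 — With the output port shorted to ground, the output series arm Z2 runs from the junction to ground; the shunt arm Z3 also runs from the junction to ground. They appear in parallel: Z3 || Z2 = 53.61 - j26.79 Ω.
Step 4 — Series with input arm Z1: Z_in = Z1 + (Z3 || Z2) = 53.61 - j628.9 Ω = 631.2∠-85.1° Ω.
Step 5 — Power factor: PF = cos(φ) = Re(Z)/|Z| = 53.61/631.2 = 0.08493.
Step 6 — Type: Im(Z) = -628.9 ⇒ leading (phase φ = -85.1°).

PF = 0.08493 (leading, φ = -85.1°)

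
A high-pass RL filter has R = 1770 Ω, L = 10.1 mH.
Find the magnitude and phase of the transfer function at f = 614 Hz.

Step 1 — Angular frequency: ω = 2π·614 = 3858 rad/s.
Step 2 — Transfer function: H(jω) = jωL/(R + jωL).
Step 3 — Numerator jωL = j·38.96; denominator R + jωL = 1770 + j38.96.
Step 4 — H = 0.0004844 + j0.022.
Step 5 — Magnitude: |H| = 0.02201 (-33.1 dB); phase: φ = 88.7°.

|H| = 0.02201 (-33.1 dB), φ = 88.7°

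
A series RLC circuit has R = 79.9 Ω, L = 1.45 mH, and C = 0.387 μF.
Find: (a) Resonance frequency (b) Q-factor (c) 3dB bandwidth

Step 1 — Resonance: ω₀ = 1/√(LC) = 1/√(0.00145·3.87e-07) = 4.221e+04 rad/s.
Step 2 — f₀ = ω₀/(2π) = 6719 Hz.
Step 3 — Series Q: Q = ω₀L/R = 4.221e+04·0.00145/79.9 = 0.7661.
Step 4 — Bandwidth: Δω = ω₀/Q = 5.51e+04 rad/s; BW = Δω/(2π) = 8770 Hz.

(a) f₀ = 6719 Hz  (b) Q = 0.7661  (c) BW = 8770 Hz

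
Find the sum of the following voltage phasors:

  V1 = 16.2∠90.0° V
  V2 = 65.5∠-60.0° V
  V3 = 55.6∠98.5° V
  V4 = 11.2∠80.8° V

Step 1 — Convert each phasor to rectangular form:
  V1 = 16.2·(cos(90.0°) + j·sin(90.0°)) = 0 + j16.2 V
  V2 = 65.5·(cos(-60.0°) + j·sin(-60.0°)) = 32.75 - j56.72 V
  V3 = 55.6·(cos(98.5°) + j·sin(98.5°)) = -8.218 + j54.99 V
  V4 = 11.2·(cos(80.8°) + j·sin(80.8°)) = 1.791 + j11.06 V
Step 2 — Sum components: V_total = 26.32 + j25.52 V.
Step 3 — Convert to polar: |V_total| = 36.66 V, ∠V_total = 44.1°.

V_total = 36.66∠44.1° V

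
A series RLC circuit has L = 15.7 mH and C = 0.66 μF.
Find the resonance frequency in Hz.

Step 1 — Resonance condition Im(Z)=0 gives ω₀ = 1/√(LC).
Step 2 — ω₀ = 1/√(0.0157·6.6e-07) = 9824 rad/s.
Step 3 — f₀ = ω₀/(2π) = 1564 Hz.

f₀ = 1564 Hz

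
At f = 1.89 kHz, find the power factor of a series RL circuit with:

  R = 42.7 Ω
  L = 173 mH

Step 1 — Angular frequency: ω = 2π·f = 2π·1890 = 1.188e+04 rad/s.
Step 2 — Component impedances:
  R: Z = R = 42.7 Ω
  L: Z = jωL = j·1.188e+04·0.173 = 0 + j2054 Ω
Step 3 — Series combination: Z_total = R + L = 42.7 + j2054 Ω = 2055∠88.8° Ω.
Step 4 — Power factor: PF = cos(φ) = Re(Z)/|Z| = 42.7/2055 = 0.02078.
Step 5 — Type: Im(Z) = 2054 ⇒ lagging (phase φ = 88.8°).

PF = 0.02078 (lagging, φ = 88.8°)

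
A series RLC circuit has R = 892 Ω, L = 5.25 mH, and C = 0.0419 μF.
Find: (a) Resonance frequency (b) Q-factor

Step 1 — Resonance condition Im(Z)=0 gives ω₀ = 1/√(LC).
Step 2 — ω₀ = 1/√(0.00525·4.19e-08) = 6.742e+04 rad/s.
Step 3 — f₀ = ω₀/(2π) = 1.073e+04 Hz.
Step 4 — Series Q: Q = ω₀L/R = 6.742e+04·0.00525/892 = 0.3968.

(a) f₀ = 1.073e+04 Hz  (b) Q = 0.3968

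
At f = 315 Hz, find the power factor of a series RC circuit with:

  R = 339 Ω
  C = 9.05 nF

Step 1 — Angular frequency: ω = 2π·f = 2π·315 = 1979 rad/s.
Step 2 — Component impedances:
  R: Z = R = 339 Ω
  C: Z = 1/(jωC) = -j/(ω·C) = 0 - j5.583e+04 Ω
Step 3 — Series combination: Z_total = R + C = 339 - j5.583e+04 Ω = 5.583e+04∠-89.7° Ω.
Step 4 — Power factor: PF = cos(φ) = Re(Z)/|Z| = 339/5.583e+04 = 0.006072.
Step 5 — Type: Im(Z) = -5.583e+04 ⇒ leading (phase φ = -89.7°).

PF = 0.006072 (leading, φ = -89.7°)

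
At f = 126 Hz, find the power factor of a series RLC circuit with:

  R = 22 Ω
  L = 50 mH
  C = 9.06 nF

Step 1 — Angular frequency: ω = 2π·f = 2π·126 = 791.7 rad/s.
Step 2 — Component impedances:
  R: Z = R = 22 Ω
  L: Z = jωL = j·791.7·0.05 = 0 + j39.58 Ω
  C: Z = 1/(jωC) = -j/(ω·C) = 0 - j1.394e+05 Ω
Step 3 — Series combination: Z_total = R + L + C = 22 - j1.394e+05 Ω = 1.394e+05∠-90.0° Ω.
Step 4 — Power factor: PF = cos(φ) = Re(Z)/|Z| = 22/1.394e+05 = 0.0001578.
Step 5 — Type: Im(Z) = -1.394e+05 ⇒ leading (phase φ = -90.0°).

PF = 0.0001578 (leading, φ = -90.0°)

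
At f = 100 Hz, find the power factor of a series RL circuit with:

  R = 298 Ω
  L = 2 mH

Step 1 — Angular frequency: ω = 2π·f = 2π·100 = 628.3 rad/s.
Step 2 — Component impedances:
  R: Z = R = 298 Ω
  L: Z = jωL = j·628.3·0.002 = 0 + j1.257 Ω
Step 3 — Series combination: Z_total = R + L = 298 + j1.257 Ω = 298∠0.2° Ω.
Step 4 — Power factor: PF = cos(φ) = Re(Z)/|Z| = 298/298 = 1.
Step 5 — Type: Im(Z) = 1.257 ⇒ lagging (phase φ = 0.2°).

PF = 1 (lagging, φ = 0.2°)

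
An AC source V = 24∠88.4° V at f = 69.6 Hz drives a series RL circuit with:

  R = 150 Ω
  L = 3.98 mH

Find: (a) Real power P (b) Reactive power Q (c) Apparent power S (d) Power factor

Step 1 — Angular frequency: ω = 2π·f = 2π·69.6 = 437.3 rad/s.
Step 2 — Component impedances:
  R: Z = R = 150 Ω
  L: Z = jωL = j·437.3·0.00398 = 0 + j1.74 Ω
Step 3 — Series combination: Z_total = R + L = 150 + j1.74 Ω = 150∠0.7° Ω.
Step 4 — Source phasor: V = 24∠88.4° V = 0.6701 + j23.99 V.
Step 5 — Current: I = V / Z = 0.006322 + j0.1599 A = 0.16∠87.7° A.
Step 6 — Complex power: S = V·I* = 3.839 + j0.04455 VA.
Step 7 — Real power: P = Re(S) = 3.839 W.
Step 8 — Reactive power: Q = Im(S) = 0.04455 VAR.
Step 9 — Apparent power: |S| = 3.84 VA.
Step 10 — Power factor: PF = P/|S| = 0.9999 (lagging).

(a) P = 3.839 W  (b) Q = 0.04455 VAR  (c) S = 3.84 VA  (d) PF = 0.9999 (lagging)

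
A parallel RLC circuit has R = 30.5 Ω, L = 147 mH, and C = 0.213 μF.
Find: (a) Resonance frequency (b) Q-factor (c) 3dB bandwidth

Step 1 — Resonance: ω₀ = 1/√(LC) = 1/√(0.147·2.13e-07) = 5651 rad/s.
Step 2 — f₀ = ω₀/(2π) = 899.4 Hz.
Step 3 — Parallel Q: Q = R/(ω₀L) = 30.5/(5651·0.147) = 0.03671.
Step 4 — Bandwidth: Δω = ω₀/Q = 1.539e+05 rad/s; BW = Δω/(2π) = 2.45e+04 Hz.

(a) f₀ = 899.4 Hz  (b) Q = 0.03671  (c) BW = 2.45e+04 Hz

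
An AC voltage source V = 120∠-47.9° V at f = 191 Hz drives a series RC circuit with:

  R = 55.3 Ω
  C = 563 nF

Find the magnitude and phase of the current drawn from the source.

Step 1 — Angular frequency: ω = 2π·f = 2π·191 = 1200 rad/s.
Step 2 — Component impedances:
  R: Z = R = 55.3 Ω
  C: Z = 1/(jωC) = -j/(ω·C) = 0 - j1480 Ω
Step 3 — Series combination: Z_total = R + C = 55.3 - j1480 Ω = 1481∠-87.9° Ω.
Step 4 — Source phasor: V = 120∠-47.9° V = 80.45 - j89.04 V.
Step 5 — Ohm's law: I = V / Z_total = (80.45 - j89.04) / (55.3 - j1480) = 0.0621 + j0.05204 A.
Step 6 — Convert to polar: |I| = 0.08102 A, ∠I = 40.0°.

I = 0.08102∠40.0° A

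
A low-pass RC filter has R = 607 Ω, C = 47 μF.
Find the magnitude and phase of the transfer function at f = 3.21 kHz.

Step 1 — Angular frequency: ω = 2π·3210 = 2.017e+04 rad/s.
Step 2 — Transfer function: H(jω) = 1/(1 + jωRC).
Step 3 — Denominator: 1 + jωRC = 1 + j·2.017e+04·607·4.7e-05 = 1 + j575.4.
Step 4 — H = 3.02e-06 - j0.001738.
Step 5 — Magnitude: |H| = 0.001738 (-55.2 dB); phase: φ = -89.9°.

|H| = 0.001738 (-55.2 dB), φ = -89.9°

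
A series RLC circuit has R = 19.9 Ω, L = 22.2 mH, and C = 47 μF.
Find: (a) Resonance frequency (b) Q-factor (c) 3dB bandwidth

Step 1 — Resonance: ω₀ = 1/√(LC) = 1/√(0.0222·4.7e-05) = 979 rad/s.
Step 2 — f₀ = ω₀/(2π) = 155.8 Hz.
Step 3 — Series Q: Q = ω₀L/R = 979·0.0222/19.9 = 1.092.
Step 4 — Bandwidth: Δω = ω₀/Q = 896.4 rad/s; BW = Δω/(2π) = 142.7 Hz.

(a) f₀ = 155.8 Hz  (b) Q = 1.092  (c) BW = 142.7 Hz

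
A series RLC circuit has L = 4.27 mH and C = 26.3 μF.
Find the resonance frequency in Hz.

Step 1 — Resonance condition Im(Z)=0 gives ω₀ = 1/√(LC).
Step 2 — ω₀ = 1/√(0.00427·2.63e-05) = 2984 rad/s.
Step 3 — f₀ = ω₀/(2π) = 474.9 Hz.

f₀ = 474.9 Hz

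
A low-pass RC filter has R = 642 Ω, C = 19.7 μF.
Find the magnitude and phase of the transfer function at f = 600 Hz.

Step 1 — Angular frequency: ω = 2π·600 = 3770 rad/s.
Step 2 — Transfer function: H(jω) = 1/(1 + jωRC).
Step 3 — Denominator: 1 + jωRC = 1 + j·3770·642·1.97e-05 = 1 + j47.68.
Step 4 — H = 0.0004397 - j0.02096.
Step 5 — Magnitude: |H| = 0.02097 (-33.6 dB); phase: φ = -88.8°.

|H| = 0.02097 (-33.6 dB), φ = -88.8°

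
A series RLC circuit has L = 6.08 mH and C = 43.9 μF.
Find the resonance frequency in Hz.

Step 1 — Resonance condition Im(Z)=0 gives ω₀ = 1/√(LC).
Step 2 — ω₀ = 1/√(0.00608·4.39e-05) = 1936 rad/s.
Step 3 — f₀ = ω₀/(2π) = 308.1 Hz.

f₀ = 308.1 Hz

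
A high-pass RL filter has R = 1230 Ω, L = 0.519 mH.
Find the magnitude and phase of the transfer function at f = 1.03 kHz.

Step 1 — Angular frequency: ω = 2π·1030 = 6472 rad/s.
Step 2 — Transfer function: H(jω) = jωL/(R + jωL).
Step 3 — Numerator jωL = j·3.359; denominator R + jωL = 1230 + j3.359.
Step 4 — H = 7.457e-06 + j0.002731.
Step 5 — Magnitude: |H| = 0.002731 (-51.3 dB); phase: φ = 89.8°.

|H| = 0.002731 (-51.3 dB), φ = 89.8°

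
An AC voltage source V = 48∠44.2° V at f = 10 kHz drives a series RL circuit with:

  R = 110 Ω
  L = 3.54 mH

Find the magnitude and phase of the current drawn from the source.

Step 1 — Angular frequency: ω = 2π·f = 2π·1e+04 = 6.283e+04 rad/s.
Step 2 — Component impedances:
  R: Z = R = 110 Ω
  L: Z = jωL = j·6.283e+04·0.00354 = 0 + j222.4 Ω
Step 3 — Series combination: Z_total = R + L = 110 + j222.4 Ω = 248.1∠63.7° Ω.
Step 4 — Source phasor: V = 48∠44.2° V = 34.41 + j33.46 V.
Step 5 — Ohm's law: I = V / Z_total = (34.41 + j33.46) / (110 + j222.4) = 0.1824 - j0.06453 A.
Step 6 — Convert to polar: |I| = 0.1934 A, ∠I = -19.5°.

I = 0.1934∠-19.5° A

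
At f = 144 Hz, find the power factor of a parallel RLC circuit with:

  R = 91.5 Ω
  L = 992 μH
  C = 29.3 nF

Step 1 — Angular frequency: ω = 2π·f = 2π·144 = 904.8 rad/s.
Step 2 — Component impedances:
  R: Z = R = 91.5 Ω
  L: Z = jωL = j·904.8·0.000992 = 0 + j0.8975 Ω
  C: Z = 1/(jωC) = -j/(ω·C) = 0 - j3.772e+04 Ω
Step 3 — Parallel combination: 1/Z_total = 1/R + 1/L + 1/C; Z_total = 0.008804 + j0.8975 Ω = 0.8975∠89.4° Ω.
Step 4 — Power factor: PF = cos(φ) = Re(Z)/|Z| = 0.008804/0.8975 = 0.009809.
Step 5 — Type: Im(Z) = 0.8975 ⇒ lagging (phase φ = 89.4°).

PF = 0.009809 (lagging, φ = 89.4°)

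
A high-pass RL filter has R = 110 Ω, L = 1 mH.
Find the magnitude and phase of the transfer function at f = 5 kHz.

Step 1 — Angular frequency: ω = 2π·5000 = 3.142e+04 rad/s.
Step 2 — Transfer function: H(jω) = jωL/(R + jωL).
Step 3 — Numerator jωL = j·31.42; denominator R + jωL = 110 + j31.42.
Step 4 — H = 0.07542 + j0.2641.
Step 5 — Magnitude: |H| = 0.2746 (-11.2 dB); phase: φ = 74.1°.

|H| = 0.2746 (-11.2 dB), φ = 74.1°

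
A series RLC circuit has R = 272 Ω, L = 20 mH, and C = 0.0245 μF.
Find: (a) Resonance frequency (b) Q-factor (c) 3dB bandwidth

Step 1 — Resonance: ω₀ = 1/√(LC) = 1/√(0.02·2.45e-08) = 4.518e+04 rad/s.
Step 2 — f₀ = ω₀/(2π) = 7190 Hz.
Step 3 — Series Q: Q = ω₀L/R = 4.518e+04·0.02/272 = 3.322.
Step 4 — Bandwidth: Δω = ω₀/Q = 1.36e+04 rad/s; BW = Δω/(2π) = 2165 Hz.

(a) f₀ = 7190 Hz  (b) Q = 3.322  (c) BW = 2165 Hz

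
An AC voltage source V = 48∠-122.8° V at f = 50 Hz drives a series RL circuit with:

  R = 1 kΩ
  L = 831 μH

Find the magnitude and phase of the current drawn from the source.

Step 1 — Angular frequency: ω = 2π·f = 2π·50 = 314.2 rad/s.
Step 2 — Component impedances:
  R: Z = R = 1000 Ω
  L: Z = jωL = j·314.2·0.000831 = 0 + j0.2611 Ω
Step 3 — Series combination: Z_total = R + L = 1000 + j0.2611 Ω = 1000∠0.0° Ω.
Step 4 — Source phasor: V = 48∠-122.8° V = -26 - j40.35 V.
Step 5 — Ohm's law: I = V / Z_total = (-26 - j40.35) / (1000 + j0.2611) = -0.02601 - j0.04034 A.
Step 6 — Convert to polar: |I| = 0.048 A, ∠I = -122.8°.

I = 0.048∠-122.8° A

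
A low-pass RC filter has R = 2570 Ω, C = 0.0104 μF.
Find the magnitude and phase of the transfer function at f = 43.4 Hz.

Step 1 — Angular frequency: ω = 2π·43.4 = 272.7 rad/s.
Step 2 — Transfer function: H(jω) = 1/(1 + jωRC).
Step 3 — Denominator: 1 + jωRC = 1 + j·272.7·2570·1.04e-08 = 1 + j0.007288.
Step 4 — H = 0.9999 - j0.007288.
Step 5 — Magnitude: |H| = 1 (-0.0 dB); phase: φ = -0.4°.

|H| = 1 (-0.0 dB), φ = -0.4°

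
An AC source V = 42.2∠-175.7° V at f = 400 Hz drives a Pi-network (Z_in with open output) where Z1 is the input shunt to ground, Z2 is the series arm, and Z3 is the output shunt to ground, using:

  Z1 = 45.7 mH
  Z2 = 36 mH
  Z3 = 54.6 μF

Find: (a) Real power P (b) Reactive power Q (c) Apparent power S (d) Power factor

Step 1 — Angular frequency: ω = 2π·f = 2π·400 = 2513 rad/s.
Step 2 — Component impedances:
  Z1: Z = jωL = j·2513·0.0457 = 0 + j114.9 Ω
  Z2: Z = jωL = j·2513·0.036 = 0 + j90.48 Ω
  Z3: Z = 1/(jωC) = -j/(ω·C) = 0 - j7.287 Ω
Step 3 — With open output, the series arm Z2 and the output shunt Z3 appear in series to ground: Z2 + Z3 = 0 + j83.19 Ω.
Step 4 — Parallel with input shunt Z1: Z_in = Z1 || (Z2 + Z3) = 0 + j48.25 Ω = 48.25∠90.0° Ω.
Step 5 — Source phasor: V = 42.2∠-175.7° V = -42.08 - j3.164 V.
Step 6 — Current: I = V / Z = -0.06558 + j0.8722 A = 0.8747∠94.3° A.
Step 7 — Complex power: S = V·I* = 0 + j36.91 VA.
Step 8 — Real power: P = Re(S) = 0 W.
Step 9 — Reactive power: Q = Im(S) = 36.91 VAR.
Step 10 — Apparent power: |S| = 36.91 VA.
Step 11 — Power factor: PF = P/|S| = 0 (lagging).

(a) P = 0 W  (b) Q = 36.91 VAR  (c) S = 36.91 VA  (d) PF = 0 (lagging)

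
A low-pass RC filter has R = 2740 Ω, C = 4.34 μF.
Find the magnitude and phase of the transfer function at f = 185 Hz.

Step 1 — Angular frequency: ω = 2π·185 = 1162 rad/s.
Step 2 — Transfer function: H(jω) = 1/(1 + jωRC).
Step 3 — Denominator: 1 + jωRC = 1 + j·1162·2740·4.34e-06 = 1 + j13.82.
Step 4 — H = 0.005207 - j0.07197.
Step 5 — Magnitude: |H| = 0.07216 (-22.8 dB); phase: φ = -85.9°.

|H| = 0.07216 (-22.8 dB), φ = -85.9°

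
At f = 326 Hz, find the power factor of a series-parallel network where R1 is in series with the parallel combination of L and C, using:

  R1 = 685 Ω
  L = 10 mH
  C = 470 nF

Step 1 — Angular frequency: ω = 2π·f = 2π·326 = 2048 rad/s.
Step 2 — Component impedances:
  R1: Z = R = 685 Ω
  L: Z = jωL = j·2048·0.01 = 0 + j20.48 Ω
  C: Z = 1/(jωC) = -j/(ω·C) = 0 - j1039 Ω
Step 3 — Parallel branch: L || C = 1/(1/L + 1/C) = 0 + j20.9 Ω.
Step 4 — Series with R1: Z_total = R1 + (L || C) = 685 + j20.9 Ω = 685.3∠1.7° Ω.
Step 5 — Power factor: PF = cos(φ) = Re(Z)/|Z| = 685/685.32 = 0.9995.
Step 6 — Type: Im(Z) = 20.9 ⇒ lagging (phase φ = 1.7°).

PF = 0.9995 (lagging, φ = 1.7°)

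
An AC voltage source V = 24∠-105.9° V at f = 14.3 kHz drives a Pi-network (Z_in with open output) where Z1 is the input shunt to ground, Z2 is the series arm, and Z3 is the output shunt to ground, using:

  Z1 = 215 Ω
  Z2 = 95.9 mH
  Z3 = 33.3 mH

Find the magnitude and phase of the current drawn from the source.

Step 1 — Angular frequency: ω = 2π·f = 2π·1.43e+04 = 8.985e+04 rad/s.
Step 2 — Component impedances:
  Z1: Z = R = 215 Ω
  Z2: Z = jωL = j·8.985e+04·0.0959 = 0 + j8617 Ω
  Z3: Z = jωL = j·8.985e+04·0.0333 = 0 + j2992 Ω
Step 3 — With open output, the series arm Z2 and the output shunt Z3 appear in series to ground: Z2 + Z3 = 0 + j1.161e+04 Ω.
Step 4 — Parallel with input shunt Z1: Z_in = Z1 || (Z2 + Z3) = 214.9 + j3.981 Ω = 215∠1.1° Ω.
Step 5 — Source phasor: V = 24∠-105.9° V = -6.575 - j23.08 V.
Step 6 — Ohm's law: I = V / Z_total = (-6.575 - j23.08) / (214.9 + j3.981) = -0.03257 - j0.1068 A.
Step 7 — Convert to polar: |I| = 0.1116 A, ∠I = -107.0°.

I = 0.1116∠-107.0° A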